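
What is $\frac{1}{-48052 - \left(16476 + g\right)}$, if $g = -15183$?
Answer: $- \frac{1}{49345} \approx -2.0265 \cdot 10^{-5}$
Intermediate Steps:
$\frac{1}{-48052 - \left(16476 + g\right)} = \frac{1}{-48052 - 1293} = \frac{1}{-49345} = - \frac{1}{49345}$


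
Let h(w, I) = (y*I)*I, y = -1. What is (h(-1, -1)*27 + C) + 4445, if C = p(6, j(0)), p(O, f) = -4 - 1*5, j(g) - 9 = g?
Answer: 4409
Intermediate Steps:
j(g) = 9 + g
p(O, f) = -9 (p(O, f) = -4 - 5 = -9)
C = -9
h(w, I) = -I² (h(w, I) = (-I)*I = -I²)
(h(-1, -1)*27 + C) + 4445 = (-1*(-1)²*27 - 9) + 4445 = (-1*1*27 - 9) + 4445 = (-1*27 - 9) + 4445 = (-27 - 9) + 4445 = -36 + 4445 = 4409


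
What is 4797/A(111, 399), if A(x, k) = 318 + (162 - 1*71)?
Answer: 4797/409 ≈ 11.729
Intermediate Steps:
A(x, k) = 409 (A(x, k) = 318 + (162 - 71) = 318 + 91 = 409)
4797/A(111, 399) = 4797/409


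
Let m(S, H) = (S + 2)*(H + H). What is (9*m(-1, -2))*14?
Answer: -504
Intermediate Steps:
m(S, H) = 2*H*(2 + S) (m(S, H) = (2 + S)*(2*H) = 2*H*(2 + S))
(9*m(-1, -2))*14 = (9*(2*(-2)*(2 - 1)))*14 = (9*(2*(-2)*1))*14 = (9*(-4))*14 = -36*14 = -504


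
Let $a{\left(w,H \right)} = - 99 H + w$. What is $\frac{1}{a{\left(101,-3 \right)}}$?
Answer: $\frac{1}{398} \approx 0.0025126$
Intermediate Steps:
$a{\left(w,H \right)} = w - 99 H$
$\frac{1}{a{\left(101,-3 \right)}} = \frac{1}{101 - -297} = \frac{1}{101 + 297} = \frac{1}{398}$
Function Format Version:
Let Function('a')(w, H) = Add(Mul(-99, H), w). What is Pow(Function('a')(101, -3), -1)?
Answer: Rational(1, 398) ≈ 0.0025126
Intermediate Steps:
Function('a')(w, H) = Add(w, Mul(-99, H))
Pow(Function('a')(101, -3), -1) = Pow(Add(101, Mul(-99, -3)), -1) = Pow(Add(101, 297), -1) = Pow(398, -1) = Rational(1, 398)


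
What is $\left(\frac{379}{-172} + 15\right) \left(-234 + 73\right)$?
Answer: $- \frac{354361}{172} \approx -2060.2$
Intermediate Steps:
$\left(\frac{379}{-172} + 15\right) \left(-234 + 73\right) = \left(379 \left(- \frac{1}{172}\right) + 15\right) \left(-161\right) = \left(- \frac{379}{172} + 15\right) \left(-161\right) = \frac{2201}{172} \left(-161\right) = - \frac{354361}{172}$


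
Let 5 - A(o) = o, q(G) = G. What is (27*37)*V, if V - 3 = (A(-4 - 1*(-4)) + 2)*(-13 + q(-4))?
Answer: -115884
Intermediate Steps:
A(o) = 5 - o
V = -116 (V = 3 + ((5 - (-4 - 1*(-4))) + 2)*(-13 - 4) = 3 + ((5 - (-4 + 4)) + 2)*(-17) = 3 + ((5 - 1*0) + 2)*(-17) = 3 + ((5 + 0) + 2)*(-17) = 3 + (5 + 2)*(-17) = 3 + 7*(-17) = 3 - 119 = -116)
(27*37)*V = (27*37)*(-116) = 999*(-116) = -115884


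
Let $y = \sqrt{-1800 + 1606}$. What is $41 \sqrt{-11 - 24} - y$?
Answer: $i \left(- \sqrt{194} + 41 \sqrt{35}\right) \approx 228.63 i$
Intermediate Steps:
$y = i \sqrt{194}$ ($y = \sqrt{-194} = i \sqrt{194} \approx 13.928 i$)
$41 \sqrt{-11 - 24} - y = 41 \sqrt{-11 - 24} - i \sqrt{194} = 41 \sqrt{-35} - i \sqrt{194} = 41 i \sqrt{35} - i \sqrt{194} = - i \sqrt{194} + 41 i \sqrt{35}$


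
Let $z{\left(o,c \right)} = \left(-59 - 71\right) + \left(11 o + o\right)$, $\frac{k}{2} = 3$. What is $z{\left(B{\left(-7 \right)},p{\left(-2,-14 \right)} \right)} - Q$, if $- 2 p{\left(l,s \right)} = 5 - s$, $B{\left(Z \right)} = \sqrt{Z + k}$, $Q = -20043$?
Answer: $19913 + 12 i \approx 19913.0 + 12.0 i$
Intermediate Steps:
$k = 6$ ($k = 2 \cdot 3 = 6$)
$B{\left(Z \right)} = \sqrt{6 + Z}$ ($B{\left(Z \right)} = \sqrt{Z + 6} = \sqrt{6 + Z}$)
$p{\left(l,s \right)} = - \frac{5}{2} + \frac{s}{2}$ ($p{\left(l,s \right)} = - \frac{5 - s}{2} = - \frac{5}{2} + \frac{s}{2}$)
$z{\left(o,c \right)} = -130 + 12 o$
$z{\left(B{\left(-7 \right)},p{\left(-2,-14 \right)} \right)} - Q = \left(-130 + 12 \sqrt{6 - 7}\right) - -20043 = \left(-130 + 12 \sqrt{-1}\right) + 20043 = \left(-130 + 12 i\right) + 20043 = 19913 + 12 i$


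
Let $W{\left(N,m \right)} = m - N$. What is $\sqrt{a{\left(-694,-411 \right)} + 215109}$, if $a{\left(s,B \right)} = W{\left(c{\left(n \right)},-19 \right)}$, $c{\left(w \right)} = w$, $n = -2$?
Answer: $2 \sqrt{53773} \approx 463.78$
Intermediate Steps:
$a{\left(s,B \right)} = -17$ ($a{\left(s,B \right)} = -19 - -2 = -19 + 2 = -17$)
$\sqrt{a{\left(-694,-411 \right)} + 215109} = \sqrt{-17 + 215109} = \sqrt{215092} = 2 \sqrt{53773}$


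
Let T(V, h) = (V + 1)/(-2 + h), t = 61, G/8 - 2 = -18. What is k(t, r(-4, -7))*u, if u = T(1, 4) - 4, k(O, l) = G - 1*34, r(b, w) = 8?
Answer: 486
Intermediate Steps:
G = -128 (G = 16 + 8*(-18) = 16 - 144 = -128)
T(V, h) = (1 + V)/(-2 + h)
k(O, l) = -162 (k(O, l) = -128 - 1*34 = -128 - 34 = -162)
u = -3 (u = (1 + 1)/(-2 + 4) - 4 = 2/2 - 4 = (½)*2 - 4 = 1 - 4 = -3)
k(t, r(-4, -7))*u = -162*(-3) = 486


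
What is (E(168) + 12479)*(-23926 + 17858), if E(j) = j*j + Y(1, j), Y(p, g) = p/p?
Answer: -246991872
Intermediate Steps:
Y(p, g) = 1
E(j) = 1 + j² (E(j) = j*j + 1 = j² + 1 = 1 + j²)
(E(168) + 12479)*(-23926 + 17858) = ((1 + 168²) + 12479)*(-23926 + 17858) = ((1 + 28224) + 12479)*(-6068) = (28225 + 12479)*(-6068) = 40704*(-6068) = -246991872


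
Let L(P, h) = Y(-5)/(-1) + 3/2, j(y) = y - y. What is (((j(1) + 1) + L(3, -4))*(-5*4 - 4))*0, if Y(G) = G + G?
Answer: 0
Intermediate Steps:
Y(G) = 2*G
j(y) = 0
L(P, h) = 23/2 (L(P, h) = (2*(-5))/(-1) + 3/2 = -10*(-1) + 3*(½) = 10 + 3/2 = 23/2)
(((j(1) + 1) + L(3, -4))*(-5*4 - 4))*0 = (((0 + 1) + 23/2)*(-5*4 - 4))*0 = ((1 + 23/2)*(-20 - 4))*0 = ((25/2)*(-24))*0 = -300*0 = 0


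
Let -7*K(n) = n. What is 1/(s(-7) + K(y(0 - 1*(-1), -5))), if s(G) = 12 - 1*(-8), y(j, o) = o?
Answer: 7/145 ≈ 0.048276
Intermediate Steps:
K(n) = -n/7
s(G) = 20 (s(G) = 12 + 8 = 20)
1/(s(-7) + K(y(0 - 1*(-1), -5))) = 1/(20 - 1/7*(-5)) = 1/(20 + 5/7) = 1/(145/7) = 7/145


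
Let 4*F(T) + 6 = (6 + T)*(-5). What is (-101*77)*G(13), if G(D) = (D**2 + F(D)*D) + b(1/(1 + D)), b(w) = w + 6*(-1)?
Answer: 5138375/4 ≈ 1.2846e+6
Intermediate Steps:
b(w) = -6 + w (b(w) = w - 6 = -6 + w)
F(T) = -9 - 5*T/4 (F(T) = -3/2 + ((6 + T)*(-5))/4 = -3/2 + (-30 - 5*T)/4 = -3/2 + (-15/2 - 5*T/4) = -9 - 5*T/4)
G(D) = -6 + D**2 + 1/(1 + D) + D*(-9 - 5*D/4) (G(D) = (D**2 + (-9 - 5*D/4)*D) + (-6 + 1/(1 + D)) = (D**2 + D*(-9 - 5*D/4)) + (-6 + 1/(1 + D)) = -6 + D**2 + 1/(1 + D) + D*(-9 - 5*D/4))
(-101*77)*G(13) = (-101*77)*((-20 - 1*13**3 - 60*13 - 37*13**2)/(4*(1 + 13))) = -7777*(-20 - 1*2197 - 780 - 37*169)/(4*14) = -7777*(-20 - 2197 - 780 - 6253)/(4*14) = -7777*(-9250)/(4*14) = -7777*(-4625/28) = 5138375/4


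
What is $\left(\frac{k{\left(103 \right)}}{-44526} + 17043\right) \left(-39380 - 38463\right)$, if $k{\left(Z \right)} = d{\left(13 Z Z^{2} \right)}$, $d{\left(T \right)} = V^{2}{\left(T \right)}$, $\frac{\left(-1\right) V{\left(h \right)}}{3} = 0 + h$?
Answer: $\frac{47124927059225850471}{14842} \approx 3.1751 \cdot 10^{15}$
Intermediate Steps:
$V{\left(h \right)} = - 3 h$ ($V{\left(h \right)} = - 3 \left(0 + h\right) = - 3 h$)
$d{\left(T \right)} = 9 T^{2}$ ($d{\left(T \right)} = \left(- 3 T\right)^{2} = 9 T^{2}$)
$k{\left(Z \right)} = 1521 Z^{6}$ ($k{\left(Z \right)} = 9 \left(13 Z Z^{2}\right)^{2} = 9 \left(13 Z^{3}\right)^{2} = 9 \cdot 169 Z^{6} = 1521 Z^{6}$)
$\left(\frac{k{\left(103 \right)}}{-44526} + 17043\right) \left(-39380 - 38463\right) = \left(\frac{1521 \cdot 103^{6}}{-44526} + 17043\right) \left(-39380 - 38463\right) = \left(1521 \cdot 1194052296529 \left(- \frac{1}{44526}\right) + 17043\right) \left(-77843\right) = \left(1816153543020609 \left(- \frac{1}{44526}\right) + 17043\right) \left(-77843\right) = \left(- \frac{605384514340203}{14842} + 17043\right) \left(-77843\right) = \left(- \frac{605384261387997}{14842}\right) \left(-77843\right) = \frac{47124927059225850471}{14842}$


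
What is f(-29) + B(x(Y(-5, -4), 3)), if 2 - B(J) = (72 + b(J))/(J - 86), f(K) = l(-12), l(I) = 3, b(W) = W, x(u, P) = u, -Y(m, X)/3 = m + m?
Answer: 191/28 ≈ 6.8214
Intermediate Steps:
Y(m, X) = -6*m (Y(m, X) = -3*(m + m) = -6*m)
f(K) = 3
B(J) = 2 - (72 + J)/(-86 + J) (B(J) = 2 - (72 + J)/(J - 86) = 2 - (72 + J)/(-86 + J))
f(-29) + B(x(Y(-5, -4), 3)) = 3 + (-244 - 6*(-5))/(-86 - 6*(-5)) = 3 + (-244 + 30)/(-86 + 30) = 3 - 214/(-56) = 3 - 1/56*(-214) = 3 + 107/28 = 191/28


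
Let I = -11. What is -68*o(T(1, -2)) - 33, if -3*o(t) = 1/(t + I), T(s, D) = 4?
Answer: -761/21 ≈ -36.238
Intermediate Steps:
o(t) = -1/(3*(-11 + t)) (o(t) = -1/(3*(t - 11)) = -1/(3*(-11 + t)))
-68*o(T(1, -2)) - 33 = -(-68)/(-33 + 3*4) - 33 = -(-68)/(-33 + 12) - 33 = -(-68)/(-21) - 33 = -(-68)*(-1)/21 - 33 = -68*1/21 - 33 = -68/21 - 33 = -761/21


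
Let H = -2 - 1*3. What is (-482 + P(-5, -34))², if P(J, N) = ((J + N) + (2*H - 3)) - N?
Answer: 250000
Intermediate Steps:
H = -5 (H = -2 - 3 = -5)
P(J, N) = -13 + J (P(J, N) = ((J + N) + (2*(-5) - 3)) - N = ((J + N) + (-10 - 3)) - N = ((J + N) - 13) - N = (-13 + J + N) - N = -13 + J)
(-482 + P(-5, -34))² = (-482 + (-13 - 5))² = (-482 - 18)² = (-500)² = 250000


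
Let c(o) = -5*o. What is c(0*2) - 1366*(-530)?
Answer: 723980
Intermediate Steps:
c(0*2) - 1366*(-530) = -0*2 - 1366*(-530) = -5*0 + 723980 = 0 + 723980 = 723980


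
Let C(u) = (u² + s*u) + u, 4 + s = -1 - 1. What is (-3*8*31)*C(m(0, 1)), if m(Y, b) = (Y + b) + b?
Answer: 4464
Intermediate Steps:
s = -6 (s = -4 + (-1 - 1) = -4 - 2 = -6)
m(Y, b) = Y + 2*b
C(u) = u² - 5*u (C(u) = (u² - 6*u) + u = u² - 5*u)
(-3*8*31)*C(m(0, 1)) = (-3*8*31)*((0 + 2*1)*(-5 + (0 + 2*1))) = (-24*31)*((0 + 2)*(-5 + (0 + 2))) = -1488*(-5 + 2) = -1488*(-3) = -744*(-6) = 4464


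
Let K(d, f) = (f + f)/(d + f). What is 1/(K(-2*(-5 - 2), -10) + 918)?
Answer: 1/913 ≈ 0.0010953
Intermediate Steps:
K(d, f) = 2*f/(d + f) (K(d, f) = (2*f)/(d + f) = 2*f/(d + f))
1/(K(-2*(-5 - 2), -10) + 918) = 1/(2*(-10)/(-2*(-5 - 2) - 10) + 918) = 1/(2*(-10)/(-2*(-7) - 10) + 918) = 1/(2*(-10)/(14 - 10) + 918) = 1/(2*(-10)/4 + 918) = 1/(2*(-10)*(¼) + 918) = 1/(-5 + 918) = 1/913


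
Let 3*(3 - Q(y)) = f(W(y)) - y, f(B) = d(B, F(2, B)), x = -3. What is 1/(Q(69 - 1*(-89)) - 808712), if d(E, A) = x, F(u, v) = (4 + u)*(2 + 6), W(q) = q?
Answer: -3/2425966 ≈ -1.2366e-6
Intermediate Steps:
F(u, v) = 32 + 8*u (F(u, v) = (4 + u)*8 = 32 + 8*u)
d(E, A) = -3
f(B) = -3
Q(y) = 4 + y/3 (Q(y) = 3 - (-3 - y)/3 = 3 + (1 + y/3) = 4 + y/3)
1/(Q(69 - 1*(-89)) - 808712) = 1/((4 + (69 - 1*(-89))/3) - 808712) = 1/((4 + (69 + 89)/3) - 808712) = 1/((4 + (⅓)*158) - 808712) = 1/((4 + 158/3) - 808712) = 1/(170/3 - 808712) = 1/(-2425966/3) = -3/2425966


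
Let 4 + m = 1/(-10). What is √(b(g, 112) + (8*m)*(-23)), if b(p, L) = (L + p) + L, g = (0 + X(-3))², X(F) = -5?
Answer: √25085/5 ≈ 31.676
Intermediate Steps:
m = -41/10 (m = -4 + 1/(-10) = -4 - ⅒ = -41/10 ≈ -4.1000)
g = 25 (g = (0 - 5)² = (-5)² = 25)
b(p, L) = p + 2*L
√(b(g, 112) + (8*m)*(-23)) = √((25 + 2*112) + (8*(-41/10))*(-23)) = √((25 + 224) - 164/5*(-23)) = √(249 + 3772/5) = √(5017/5) = √25085/5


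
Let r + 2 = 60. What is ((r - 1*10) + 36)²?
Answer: 7056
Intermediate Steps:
r = 58 (r = -2 + 60 = 58)
((r - 1*10) + 36)² = ((58 - 1*10) + 36)² = ((58 - 10) + 36)² = (48 + 36)² = 84² = 7056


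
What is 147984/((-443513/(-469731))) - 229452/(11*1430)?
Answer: 546666285198522/3488229745 ≈ 1.5672e+5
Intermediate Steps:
147984/((-443513/(-469731))) - 229452/(11*1430) = 147984/((-443513*(-1/469731))) - 229452/15730 = 147984/(443513/469731) - 229452*1/15730 = 147984*(469731/443513) - 114726/7865 = 69512672304/443513 - 114726/7865 = 546666285198522/3488229745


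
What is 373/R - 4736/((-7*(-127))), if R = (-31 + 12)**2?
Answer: -1378099/320929 ≈ -4.2941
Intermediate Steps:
R = 361 (R = (-19)**2 = 361)
373/R - 4736/((-7*(-127))) = 373/361 - 4736/((-7*(-127))) = 373*(1/361) - 4736/889 = 373/361 - 4736*1/889 = 373/361 - 4736/889 = -1378099/320929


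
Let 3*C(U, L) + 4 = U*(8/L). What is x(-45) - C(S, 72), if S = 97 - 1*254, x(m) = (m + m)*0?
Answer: 193/27 ≈ 7.1481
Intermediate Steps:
x(m) = 0 (x(m) = (2*m)*0 = 0)
S = -157 (S = 97 - 254 = -157)
C(U, L) = -4/3 + 8*U/(3*L) (C(U, L) = -4/3 + (U*(8/L))/3 = -4/3 + (8*U/L)/3 = -4/3 + 8*U/(3*L))
x(-45) - C(S, 72) = 0 - 4*(-1*72 + 2*(-157))/(3*72) = 0 - 4*(-72 - 314)/(3*72) = 0 - 4*(-386)/(3*72) = 0 - 1*(-193/27) = 0 + 193/27 = 193/27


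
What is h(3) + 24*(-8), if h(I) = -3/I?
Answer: -193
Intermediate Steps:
h(3) + 24*(-8) = -3/3 + 24*(-8) = -3*⅓ - 192 = -1 - 192 = -193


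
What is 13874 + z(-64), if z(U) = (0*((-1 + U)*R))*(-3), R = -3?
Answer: 13874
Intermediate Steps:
z(U) = 0 (z(U) = (0*((-1 + U)*(-3)))*(-3) = (0*(3 - 3*U))*(-3) = 0*(-3) = 0)
13874 + z(-64) = 13874 + 0 = 13874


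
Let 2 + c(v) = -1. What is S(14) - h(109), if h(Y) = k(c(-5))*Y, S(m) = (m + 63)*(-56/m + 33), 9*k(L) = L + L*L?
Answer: 6481/3 ≈ 2160.3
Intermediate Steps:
c(v) = -3 (c(v) = -2 - 1 = -3)
k(L) = L/9 + L²/9 (k(L) = (L + L*L)/9 = (L + L²)/9 = L/9 + L²/9)
S(m) = (33 - 56/m)*(63 + m) (S(m) = (63 + m)*(33 - 56/m) = (33 - 56/m)*(63 + m))
h(Y) = 2*Y/3 (h(Y) = ((⅑)*(-3)*(1 - 3))*Y = ((⅑)*(-3)*(-2))*Y = 2*Y/3)
S(14) - h(109) = (2023 - 3528/14 + 33*14) - 2*109/3 = (2023 - 3528*1/14 + 462) - 1*218/3 = (2023 - 252 + 462) - 218/3 = 2233 - 218/3 = 6481/3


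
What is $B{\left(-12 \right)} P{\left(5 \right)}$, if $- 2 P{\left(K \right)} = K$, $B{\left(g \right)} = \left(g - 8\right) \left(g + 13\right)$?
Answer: $50$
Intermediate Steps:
$B{\left(g \right)} = \left(-8 + g\right) \left(13 + g\right)$
$P{\left(K \right)} = - \frac{K}{2}$
$B{\left(-12 \right)} P{\left(5 \right)} = \left(-104 + \left(-12\right)^{2} + 5 \left(-12\right)\right) \left(\left(- \frac{1}{2}\right) 5\right) = \left(-104 + 144 - 60\right) \left(- \frac{5}{2}\right) = \left(-20\right) \left(- \frac{5}{2}\right) = 50$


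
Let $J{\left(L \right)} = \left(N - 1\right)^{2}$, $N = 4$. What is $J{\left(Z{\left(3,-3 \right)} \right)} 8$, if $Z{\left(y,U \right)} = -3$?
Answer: $72$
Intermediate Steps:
$J{\left(L \right)} = 9$ ($J{\left(L \right)} = \left(4 - 1\right)^{2} = 3^{2} = 9$)
$J{\left(Z{\left(3,-3 \right)} \right)} 8 = 9 \cdot 8 = 72$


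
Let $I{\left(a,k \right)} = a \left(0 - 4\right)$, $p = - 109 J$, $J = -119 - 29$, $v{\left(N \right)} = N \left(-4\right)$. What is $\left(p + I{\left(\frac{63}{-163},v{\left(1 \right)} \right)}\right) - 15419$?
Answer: $\frac{116471}{163} \approx 714.55$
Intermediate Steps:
$v{\left(N \right)} = - 4 N$
$J = -148$
$p = 16132$ ($p = \left(-109\right) \left(-148\right) = 16132$)
$I{\left(a,k \right)} = - 4 a$ ($I{\left(a,k \right)} = a \left(-4\right) = - 4 a$)
$\left(p + I{\left(\frac{63}{-163},v{\left(1 \right)} \right)}\right) - 15419 = \left(16132 - 4 \frac{63}{-163}\right) - 15419 = \left(16132 - 4 \cdot 63 \left(- \frac{1}{163}\right)\right) - 15419 = \left(16132 - - \frac{252}{163}\right) - 15419 = \left(16132 + \frac{252}{163}\right) - 15419 = \frac{2629768}{163} - 15419 = \frac{116471}{163}$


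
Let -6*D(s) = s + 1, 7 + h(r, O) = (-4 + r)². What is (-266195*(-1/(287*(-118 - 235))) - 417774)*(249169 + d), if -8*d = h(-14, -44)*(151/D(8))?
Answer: -448014019316765/4236 ≈ -1.0576e+11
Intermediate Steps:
h(r, O) = -7 + (-4 + r)²
D(s) = -⅙ - s/6 (D(s) = -(s + 1)/6 = -(1 + s)/6 = -⅙ - s/6)
d = 47867/12 (d = -(-7 + (-4 - 14)²)*151/(-⅙ - ⅙*8)/8 = -(-7 + (-18)²)*151/(-⅙ - 4/3)/8 = -(-7 + 324)*151/(-3/2)/8 = -317*151*(-⅔)/8 = -317*(-302)/(8*3) = -⅛*(-95734/3) = 47867/12 ≈ 3988.9)
(-266195*(-1/(287*(-118 - 235))) - 417774)*(249169 + d) = (-266195*(-1/(287*(-118 - 235))) - 417774)*(249169 + 47867/12) = (-266195/((-287*(-353))) - 417774)*(3037895/12) = (-266195/101311 - 417774)*(3037895/12) = -42325367909/101311*3037895/12 = -448014019316765/4236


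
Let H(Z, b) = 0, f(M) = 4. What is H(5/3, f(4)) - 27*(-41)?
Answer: 1107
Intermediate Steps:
H(5/3, f(4)) - 27*(-41) = 0 - 27*(-41) = 0 + 1107 = 1107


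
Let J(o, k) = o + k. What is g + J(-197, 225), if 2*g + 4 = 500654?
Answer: 250353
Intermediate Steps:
g = 250325 (g = -2 + (½)*500654 = -2 + 250327 = 250325)
J(o, k) = k + o
g + J(-197, 225) = 250325 + (225 - 197) = 250325 + 28 = 250353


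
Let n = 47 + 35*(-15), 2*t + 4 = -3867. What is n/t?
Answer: 956/3871 ≈ 0.24696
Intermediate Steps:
t = -3871/2 (t = -2 + (1/2)*(-3867) = -2 - 3867/2 = -3871/2 ≈ -1935.5)
n = -478 (n = 47 - 525 = -478)
n/t = -478/(-3871/2) = -478*(-2/3871) = 956/3871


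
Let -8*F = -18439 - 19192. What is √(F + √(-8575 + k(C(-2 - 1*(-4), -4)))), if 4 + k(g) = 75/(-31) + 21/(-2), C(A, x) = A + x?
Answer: √(72326782 + 248*I*√33027338)/124 ≈ 68.588 + 0.67572*I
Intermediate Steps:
F = 37631/8 (F = -(-18439 - 19192)/8 = -⅛*(-37631) = 37631/8 ≈ 4703.9)
k(g) = -1049/62 (k(g) = -4 + (75/(-31) + 21/(-2)) = -4 + (75*(-1/31) + 21*(-½)) = -4 + (-75/31 - 21/2) = -4 - 801/62 = -1049/62)
√(F + √(-8575 + k(C(-2 - 1*(-4), -4)))) = √(37631/8 + √(-8575 - 1049/62)) = √(37631/8 + √(-532699/62)) = √(37631/8 + I*√33027338/62)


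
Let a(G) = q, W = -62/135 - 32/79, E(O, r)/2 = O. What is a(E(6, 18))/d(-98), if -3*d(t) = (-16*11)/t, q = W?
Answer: 20531/14220 ≈ 1.4438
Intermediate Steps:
E(O, r) = 2*O
W = -9218/10665 (W = -62*1/135 - 32*1/79 = -62/135 - 32/79 = -9218/10665 ≈ -0.86432)
q = -9218/10665 ≈ -0.86432
a(G) = -9218/10665
d(t) = 176/(3*t) (d(t) = -(-16*11)/(3*t) = -(-176)/(3*t) = 176/(3*t))
a(E(6, 18))/d(-98) = -9218/(10665*((176/3)/(-98))) = -9218/(10665*((176/3)*(-1/98))) = -9218/(10665*(-88/147)) = -9218/10665*(-147/88) = 20531/14220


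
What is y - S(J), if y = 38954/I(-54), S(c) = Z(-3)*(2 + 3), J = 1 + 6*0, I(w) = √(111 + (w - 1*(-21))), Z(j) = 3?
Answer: -15 + 19477*√78/39 ≈ 4395.7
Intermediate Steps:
I(w) = √(132 + w) (I(w) = √(111 + (w + 21)) = √(111 + (21 + w)) = √(132 + w))
J = 1 (J = 1 + 0 = 1)
S(c) = 15 (S(c) = 3*(2 + 3) = 3*5 = 15)
y = 19477*√78/39 (y = 38954/(√(132 - 54)) = 38954/(√78) = 38954*(√78/78) = 19477*√78/39 ≈ 4410.7)
y - S(J) = 19477*√78/39 - 1*15 = 19477*√78/39 - 15 = -15 + 19477*√78/39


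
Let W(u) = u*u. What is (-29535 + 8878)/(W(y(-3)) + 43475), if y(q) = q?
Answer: -2951/6212 ≈ -0.47505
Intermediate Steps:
W(u) = u²
(-29535 + 8878)/(W(y(-3)) + 43475) = (-29535 + 8878)/((-3)² + 43475) = -20657/(9 + 43475) = -20657/43484 = -20657*1/43484 = -2951/6212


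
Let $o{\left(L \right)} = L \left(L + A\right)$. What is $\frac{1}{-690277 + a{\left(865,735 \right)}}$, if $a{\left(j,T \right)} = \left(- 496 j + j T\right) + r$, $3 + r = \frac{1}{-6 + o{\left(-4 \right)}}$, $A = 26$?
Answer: $- \frac{94}{45453231} \approx -2.0681 \cdot 10^{-6}$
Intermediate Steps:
$o{\left(L \right)} = L \left(26 + L\right)$ ($o{\left(L \right)} = L \left(L + 26\right) = L \left(26 + L\right)$)
$r = - \frac{283}{94}$ ($r = -3 + \frac{1}{-6 - 4 \left(26 - 4\right)} = -3 + \frac{1}{-6 - 88} = -3 + \frac{1}{-94} = -3 - \frac{1}{94} = - \frac{283}{94} \approx -3.0106$)
$a{\left(j,T \right)} = - \frac{283}{94} - 496 j + T j$ ($a{\left(j,T \right)} = \left(- 496 j + j T\right) - \frac{283}{94} = \left(- 496 j + T j\right) - \frac{283}{94} = - \frac{283}{94} - 496 j + T j$)
$\frac{1}{-690277 + a{\left(865,735 \right)}} = \frac{1}{-690277 - - \frac{19432807}{94}} = \frac{1}{-690277 + \frac{19432807}{94}} = \frac{1}{- \frac{45453231}{94}} = - \frac{94}{45453231}$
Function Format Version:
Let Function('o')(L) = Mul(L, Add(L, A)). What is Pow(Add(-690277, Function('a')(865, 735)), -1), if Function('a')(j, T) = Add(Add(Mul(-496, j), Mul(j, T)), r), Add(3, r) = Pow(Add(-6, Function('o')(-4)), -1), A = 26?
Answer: Rational(-94, 45453231) ≈ -2.0681e-6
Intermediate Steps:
Function('o')(L) = Mul(L, Add(26, L)) (Function('o')(L) = Mul(L, Add(L, 26)) = Mul(L, Add(26, L)))
r = Rational(-283, 94) (r = Add(-3, Pow(Add(-6, Mul(-4, Add(26, -4))), -1)) = Add(-3, Pow(Add(-6, Mul(-4, 22)), -1)) = Add(-3, Pow(Add(-6, -88), -1)) = Add(-3, Pow(-94, -1)) = Add(-3, Rational(-1, 94)) = Rational(-283, 94) ≈ -3.0106)
Function('a')(j, T) = Add(Rational(-283, 94), Mul(-496, j), Mul(T, j)) (Function('a')(j, T) = Add(Add(Mul(-496, j), Mul(j, T)), Rational(-283, 94)) = Add(Add(Mul(-496, j), Mul(T, j)), Rational(-283, 94)) = Add(Rational(-283, 94), Mul(-496, j), Mul(T, j)))
Pow(Add(-690277, Function('a')(865, 735)), -1) = Pow(Add(-690277, Add(Rational(-283, 94), Mul(-496, 865), Mul(735, 865))), -1) = Pow(Add(-690277, Add(Rational(-283, 94), -429040, 635775)), -1) = Pow(Add(-690277, Rational(19432807, 94)), -1) = Pow(Rational(-45453231, 94), -1) = Rational(-94, 45453231)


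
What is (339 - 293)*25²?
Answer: 28750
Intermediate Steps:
(339 - 293)*25² = 46*625 = 28750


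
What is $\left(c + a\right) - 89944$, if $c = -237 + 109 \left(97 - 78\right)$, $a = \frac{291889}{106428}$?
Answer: $- \frac{9377079191}{106428} \approx -88107.0$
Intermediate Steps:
$a = \frac{291889}{106428}$ ($a = 291889 \cdot \frac{1}{106428} = \frac{291889}{106428} \approx 2.7426$)
$c = 1834$ ($c = -237 + 109 \left(97 - 78\right) = -237 + 109 \cdot 19 = -237 + 2071 = 1834$)
$\left(c + a\right) - 89944 = \left(1834 + \frac{291889}{106428}\right) - 89944 = \frac{195480841}{106428} - 89944 = - \frac{9377079191}{106428}$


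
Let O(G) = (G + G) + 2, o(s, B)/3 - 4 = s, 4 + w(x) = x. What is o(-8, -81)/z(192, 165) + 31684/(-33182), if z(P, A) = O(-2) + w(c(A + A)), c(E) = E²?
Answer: -287549640/301110059 ≈ -0.95497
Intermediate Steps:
w(x) = -4 + x
o(s, B) = 12 + 3*s
O(G) = 2 + 2*G (O(G) = 2*G + 2 = 2 + 2*G)
z(P, A) = -6 + 4*A² (z(P, A) = (2 + 2*(-2)) + (-4 + (A + A)²) = (2 - 4) + (-4 + (2*A)²) = -2 + (-4 + 4*A²) = -6 + 4*A²)
o(-8, -81)/z(192, 165) + 31684/(-33182) = (12 + 3*(-8))/(-6 + 4*165²) + 31684/(-33182) = (12 - 24)/(-6 + 4*27225) + 31684*(-1/33182) = -12/(-6 + 108900) - 15842/16591 = -12/108894 - 15842/16591 = -12*1/108894 - 15842/16591 = -2/18149 - 15842/16591 = -287549640/301110059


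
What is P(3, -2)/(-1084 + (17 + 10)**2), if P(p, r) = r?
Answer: 2/355 ≈ 0.0056338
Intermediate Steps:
P(3, -2)/(-1084 + (17 + 10)**2) = -2/(-1084 + (17 + 10)**2) = -2/(-1084 + 27**2) = -2/(-1084 + 729) = -2/(-355) = -1/355*(-2) = 2/355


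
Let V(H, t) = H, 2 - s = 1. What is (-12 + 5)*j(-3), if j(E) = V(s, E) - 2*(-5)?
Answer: -77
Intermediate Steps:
s = 1 (s = 2 - 1*1 = 2 - 1 = 1)
j(E) = 11 (j(E) = 1 - 2*(-5) = 1 + 10 = 11)
(-12 + 5)*j(-3) = (-12 + 5)*11 = -7*11 = -77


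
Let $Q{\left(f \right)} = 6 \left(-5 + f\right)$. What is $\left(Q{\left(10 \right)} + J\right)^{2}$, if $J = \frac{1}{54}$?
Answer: $\frac{2627641}{2916} \approx 901.11$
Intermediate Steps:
$Q{\left(f \right)} = -30 + 6 f$
$J = \frac{1}{54} \approx 0.018519$
$\left(Q{\left(10 \right)} + J\right)^{2} = \left(\left(-30 + 6 \cdot 10\right) + \frac{1}{54}\right)^{2} = \left(\left(-30 + 60\right) + \frac{1}{54}\right)^{2} = \left(30 + \frac{1}{54}\right)^{2} = \left(\frac{1621}{54}\right)^{2} = \frac{2627641}{2916}$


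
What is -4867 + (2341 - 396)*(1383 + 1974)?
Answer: 6524498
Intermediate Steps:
-4867 + (2341 - 396)*(1383 + 1974) = -4867 + 1945*3357 = -4867 + 6529365 = 6524498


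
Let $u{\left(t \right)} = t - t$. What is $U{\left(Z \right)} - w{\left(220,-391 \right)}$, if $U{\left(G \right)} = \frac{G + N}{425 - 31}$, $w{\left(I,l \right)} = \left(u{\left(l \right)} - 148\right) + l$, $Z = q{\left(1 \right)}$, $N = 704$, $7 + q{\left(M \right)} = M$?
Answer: $\frac{106532}{197} \approx 540.77$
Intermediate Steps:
$q{\left(M \right)} = -7 + M$
$u{\left(t \right)} = 0$
$Z = -6$ ($Z = -7 + 1 = -6$)
$w{\left(I,l \right)} = -148 + l$ ($w{\left(I,l \right)} = \left(0 - 148\right) + l = -148 + l$)
$U{\left(G \right)} = \frac{352}{197} + \frac{G}{394}$ ($U{\left(G \right)} = \frac{G + 704}{425 - 31} = \frac{704 + G}{394} = \frac{352}{197} + \frac{G}{394}$)
$U{\left(Z \right)} - w{\left(220,-391 \right)} = \left(\frac{352}{197} + \frac{1}{394} \left(-6\right)\right) - \left(-148 - 391\right) = \left(\frac{352}{197} - \frac{3}{197}\right) - -539 = \frac{349}{197} + 539 = \frac{106532}{197}$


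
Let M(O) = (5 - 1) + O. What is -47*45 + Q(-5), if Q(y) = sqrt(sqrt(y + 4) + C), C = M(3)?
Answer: -2115 + sqrt(7 + I) ≈ -2112.3 + 0.1885*I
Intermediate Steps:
M(O) = 4 + O
C = 7 (C = 4 + 3 = 7)
Q(y) = sqrt(7 + sqrt(4 + y)) (Q(y) = sqrt(sqrt(y + 4) + 7) = sqrt(sqrt(4 + y) + 7) = sqrt(7 + sqrt(4 + y)))
-47*45 + Q(-5) = -47*45 + sqrt(7 + sqrt(4 - 5)) = -2115 + sqrt(7 + sqrt(-1)) = -2115 + sqrt(7 + I)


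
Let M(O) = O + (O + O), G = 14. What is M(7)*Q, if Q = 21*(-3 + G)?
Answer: 4851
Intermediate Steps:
M(O) = 3*O (M(O) = O + 2*O = 3*O)
Q = 231 (Q = 21*(-3 + 14) = 21*11 = 231)
M(7)*Q = (3*7)*231 = 21*231 = 4851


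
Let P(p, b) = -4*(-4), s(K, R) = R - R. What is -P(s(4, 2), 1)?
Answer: -16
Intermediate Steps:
s(K, R) = 0
P(p, b) = 16
-P(s(4, 2), 1) = -1*16 = -16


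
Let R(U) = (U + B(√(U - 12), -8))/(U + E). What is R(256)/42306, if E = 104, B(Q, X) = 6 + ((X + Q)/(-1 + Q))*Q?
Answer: 30979/1850464440 + 59*√61/462616110 ≈ 1.7737e-5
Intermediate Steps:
B(Q, X) = 6 + Q*(Q + X)/(-1 + Q) (B(Q, X) = 6 + ((Q + X)/(-1 + Q))*Q = 6 + Q*(Q + X)/(-1 + Q))
R(U) = (U + (-18 + U - 2*√(-12 + U))/(-1 + √(-12 + U)))/(104 + U) (R(U) = (U + (-6 + (√(U - 12))² + 6*√(U - 12) + √(U - 12)*(-8))/(-1 + √(U - 12)))/(U + 104) = (U + (-6 + (√(-12 + U))² + 6*√(-12 + U) + √(-12 + U)*(-8))/(-1 + √(-12 + U)))/(104 + U) = (U + (-6 + (-12 + U) + 6*√(-12 + U) - 8*√(-12 + U))/(-1 + √(-12 + U)))/(104 + U) = (U + (-18 + U - 2*√(-12 + U))/(-1 + √(-12 + U)))/(104 + U))
R(256)/42306 = ((-18 + 256 - 2*√(-12 + 256) + 256*(-1 + √(-12 + 256)))/((-1 + √(-12 + 256))*(104 + 256)))/42306 = ((-18 + 256 - 4*√61 + 256*(-1 + √244))/(-1 + √244*360))*(1/42306) = ((1/360)*(-18 + 256 - 4*√61 + 256*(-1 + 2*√61))/(-1 + 2*√61))*(1/42306) = ((1/360)*(-18 + 256 - 4*√61 + (-256 + 512*√61))/(-1 + 2*√61))*(1/42306) = ((1/360)*(-18 + 508*√61)/(-1 + 2*√61))*(1/42306) = ((-18 + 508*√61)/(360*(-1 + 2*√61)))*(1/42306) = (-18 + 508*√61)/(15230160*(-1 + 2*√61))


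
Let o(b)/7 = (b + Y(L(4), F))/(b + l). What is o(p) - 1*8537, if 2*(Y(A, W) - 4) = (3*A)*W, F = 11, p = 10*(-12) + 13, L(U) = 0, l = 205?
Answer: -119621/14 ≈ -8544.4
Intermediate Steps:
p = -107 (p = -120 + 13 = -107)
Y(A, W) = 4 + 3*A*W/2 (Y(A, W) = 4 + ((3*A)*W)/2 = 4 + (3*A*W)/2 = 4 + 3*A*W/2)
o(b) = 7*(4 + b)/(205 + b) (o(b) = 7*((b + (4 + (3/2)*0*11))/(b + 205)) = 7*((b + (4 + 0))/(205 + b)) = 7*((b + 4)/(205 + b)) = 7*((4 + b)/(205 + b)) = 7*(4 + b)/(205 + b))
o(p) - 1*8537 = 7*(4 - 107)/(205 - 107) - 1*8537 = 7*(-103)/98 - 8537 = 7*(1/98)*(-103) - 8537 = -103/14 - 8537 = -119621/14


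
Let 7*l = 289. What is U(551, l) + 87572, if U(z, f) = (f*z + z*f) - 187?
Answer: 930173/7 ≈ 1.3288e+5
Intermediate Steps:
l = 289/7 (l = (1/7)*289 = 289/7 ≈ 41.286)
U(z, f) = -187 + 2*f*z (U(z, f) = (f*z + f*z) - 187 = 2*f*z - 187 = -187 + 2*f*z)
U(551, l) + 87572 = (-187 + 2*(289/7)*551) + 87572 = (-187 + 318478/7) + 87572 = 317169/7 + 87572 = 930173/7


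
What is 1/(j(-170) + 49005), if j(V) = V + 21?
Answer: 1/48856 ≈ 2.0468e-5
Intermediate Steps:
j(V) = 21 + V
1/(j(-170) + 49005) = 1/((21 - 170) + 49005) = 1/(-149 + 49005) = 1/48856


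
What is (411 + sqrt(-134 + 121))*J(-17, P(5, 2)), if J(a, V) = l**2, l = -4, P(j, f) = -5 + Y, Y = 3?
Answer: 6576 + 16*I*sqrt(13) ≈ 6576.0 + 57.689*I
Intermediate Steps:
P(j, f) = -2 (P(j, f) = -5 + 3 = -2)
J(a, V) = 16 (J(a, V) = (-4)**2 = 16)
(411 + sqrt(-134 + 121))*J(-17, P(5, 2)) = (411 + sqrt(-134 + 121))*16 = (411 + sqrt(-13))*16 = (411 + I*sqrt(13))*16 = 6576 + 16*I*sqrt(13)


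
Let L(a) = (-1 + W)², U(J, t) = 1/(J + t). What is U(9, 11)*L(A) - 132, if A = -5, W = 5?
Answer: -656/5 ≈ -131.20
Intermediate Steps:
L(a) = 16 (L(a) = (-1 + 5)² = 4² = 16)
U(9, 11)*L(A) - 132 = 16/(9 + 11) - 132 = 16/20 - 132 = (1/20)*16 - 132 = ⅘ - 132 = -656/5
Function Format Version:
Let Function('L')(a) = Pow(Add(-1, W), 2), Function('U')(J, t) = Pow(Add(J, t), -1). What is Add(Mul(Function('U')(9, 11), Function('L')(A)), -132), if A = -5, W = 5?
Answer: Rational(-656, 5) ≈ -131.20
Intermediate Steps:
Function('L')(a) = 16 (Function('L')(a) = Pow(Add(-1, 5), 2) = Pow(4, 2) = 16)
Add(Mul(Function('U')(9, 11), Function('L')(A)), -132) = Add(Mul(Pow(Add(9, 11), -1), 16), -132) = Add(Mul(Pow(20, -1), 16), -132) = Add(Mul(Rational(1, 20), 16), -132) = Add(Rational(4, 5), -132) = Rational(-656, 5)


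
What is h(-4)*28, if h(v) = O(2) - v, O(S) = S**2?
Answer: 224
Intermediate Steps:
h(v) = 4 - v (h(v) = 2**2 - v = 4 - v)
h(-4)*28 = (4 - 1*(-4))*28 = (4 + 4)*28 = 8*28 = 224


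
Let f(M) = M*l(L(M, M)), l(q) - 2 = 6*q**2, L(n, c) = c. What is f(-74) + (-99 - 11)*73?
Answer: -2439522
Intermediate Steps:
l(q) = 2 + 6*q**2
f(M) = M*(2 + 6*M**2)
f(-74) + (-99 - 11)*73 = (2*(-74) + 6*(-74)**3) + (-99 - 11)*73 = (-148 + 6*(-405224)) - 110*73 = (-148 - 2431344) - 8030 = -2431492 - 8030 = -2439522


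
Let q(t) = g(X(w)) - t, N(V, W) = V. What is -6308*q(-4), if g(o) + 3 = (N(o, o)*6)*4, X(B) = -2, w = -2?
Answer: 296476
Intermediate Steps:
g(o) = -3 + 24*o (g(o) = -3 + (o*6)*4 = -3 + (6*o)*4 = -3 + 24*o)
q(t) = -51 - t (q(t) = (-3 + 24*(-2)) - t = (-3 - 48) - t = -51 - t)
-6308*q(-4) = -6308*(-51 - 1*(-4)) = -6308*(-51 + 4) = -6308*(-47) = 296476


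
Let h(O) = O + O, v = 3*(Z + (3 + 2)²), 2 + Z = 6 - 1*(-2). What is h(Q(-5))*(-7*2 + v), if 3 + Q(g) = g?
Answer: -1264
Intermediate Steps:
Q(g) = -3 + g
Z = 6 (Z = -2 + (6 - 1*(-2)) = -2 + (6 + 2) = -2 + 8 = 6)
v = 93 (v = 3*(6 + (3 + 2)²) = 3*(6 + 5²) = 3*(6 + 25) = 3*31 = 93)
h(O) = 2*O
h(Q(-5))*(-7*2 + v) = (2*(-3 - 5))*(-7*2 + 93) = (2*(-8))*(-14 + 93) = -16*79 = -1264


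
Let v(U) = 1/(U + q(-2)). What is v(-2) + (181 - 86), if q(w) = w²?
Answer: 191/2 ≈ 95.500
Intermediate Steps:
v(U) = 1/(4 + U) (v(U) = 1/(U + (-2)²) = 1/(U + 4) = 1/(4 + U))
v(-2) + (181 - 86) = 1/(4 - 2) + (181 - 86) = 1/2 + 95 = ½ + 95 = 191/2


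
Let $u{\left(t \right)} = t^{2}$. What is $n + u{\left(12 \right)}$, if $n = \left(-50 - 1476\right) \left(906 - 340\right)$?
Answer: $-863572$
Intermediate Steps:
$n = -863716$ ($n = \left(-1526\right) 566 = -863716$)
$n + u{\left(12 \right)} = -863716 + 12^{2} = -863716 + 144 = -863572$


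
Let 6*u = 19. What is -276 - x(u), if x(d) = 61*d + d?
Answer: -1417/3 ≈ -472.33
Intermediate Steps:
u = 19/6 (u = (⅙)*19 = 19/6 ≈ 3.1667)
x(d) = 62*d
-276 - x(u) = -276 - 62*19/6 = -276 - 1*589/3 = -276 - 589/3 = -1417/3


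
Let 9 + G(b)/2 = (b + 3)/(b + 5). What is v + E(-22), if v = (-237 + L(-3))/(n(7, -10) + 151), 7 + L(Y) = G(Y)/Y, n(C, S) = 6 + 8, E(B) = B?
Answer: -3868/165 ≈ -23.442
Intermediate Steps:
G(b) = -18 + 2*(3 + b)/(5 + b) (G(b) = -18 + 2*((b + 3)/(b + 5)) = -18 + 2*((3 + b)/(5 + b)) = -18 + 2*(3 + b)/(5 + b))
n(C, S) = 14
L(Y) = -7 + 4*(-21 - 4*Y)/(Y*(5 + Y)) (L(Y) = -7 + (4*(-21 - 4*Y)/(5 + Y))/Y = -7 + 4*(-21 - 4*Y)/(Y*(5 + Y)))
v = -238/165 (v = (-237 + (-84 - 51*(-3) - 7*(-3)²)/((-3)*(5 - 3)))/(14 + 151) = (-237 - ⅓*(-84 + 153 - 7*9)/2)/165 = (-237 - ⅓*½*(-84 + 153 - 63))*(1/165) = (-237 - ⅓*½*6)*(1/165) = (-237 - 1)*(1/165) = -238*1/165 = -238/165 ≈ -1.4424)
v + E(-22) = -238/165 - 22 = -3868/165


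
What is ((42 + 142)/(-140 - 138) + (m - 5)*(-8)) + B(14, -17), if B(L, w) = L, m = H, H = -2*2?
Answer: 11862/139 ≈ 85.338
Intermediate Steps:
H = -4
m = -4
((42 + 142)/(-140 - 138) + (m - 5)*(-8)) + B(14, -17) = ((42 + 142)/(-140 - 138) + (-4 - 5)*(-8)) + 14 = (184/(-278) - 9*(-8)) + 14 = (184*(-1/278) + 72) + 14 = (-92/139 + 72) + 14 = 9916/139 + 14 = 11862/139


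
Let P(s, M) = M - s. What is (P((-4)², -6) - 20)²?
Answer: 1764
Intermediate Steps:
(P((-4)², -6) - 20)² = ((-6 - 1*(-4)²) - 20)² = ((-6 - 1*16) - 20)² = ((-6 - 16) - 20)² = (-22 - 20)² = (-42)² = 1764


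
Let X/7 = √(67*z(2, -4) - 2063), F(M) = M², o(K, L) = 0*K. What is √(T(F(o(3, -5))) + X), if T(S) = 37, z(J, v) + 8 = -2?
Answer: √(37 + 7*I*√2733) ≈ 14.227 + 12.861*I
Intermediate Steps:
o(K, L) = 0
z(J, v) = -10 (z(J, v) = -8 - 2 = -10)
X = 7*I*√2733 (X = 7*√(67*(-10) - 2063) = 7*√(-670 - 2063) = 7*√(-2733) = 7*(I*√2733) = 7*I*√2733 ≈ 365.95*I)
√(T(F(o(3, -5))) + X) = √(37 + 7*I*√2733)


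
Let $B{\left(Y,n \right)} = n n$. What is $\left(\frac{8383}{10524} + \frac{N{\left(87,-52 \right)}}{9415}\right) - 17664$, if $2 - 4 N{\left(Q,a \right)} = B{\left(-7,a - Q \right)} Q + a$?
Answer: $- \frac{877276844179}{49541730} \approx -17708.0$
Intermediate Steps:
$B{\left(Y,n \right)} = n^{2}$
$N{\left(Q,a \right)} = \frac{1}{2} - \frac{a}{4} - \frac{Q \left(a - Q\right)^{2}}{4}$ ($N{\left(Q,a \right)} = \frac{1}{2} - \frac{\left(a - Q\right)^{2} Q + a}{4} = \frac{1}{2} - \frac{Q \left(a - Q\right)^{2} + a}{4} = \frac{1}{2} - \frac{a + Q \left(a - Q\right)^{2}}{4} = \frac{1}{2} - \left(\frac{a}{4} + \frac{Q \left(a - Q\right)^{2}}{4}\right) = \frac{1}{2} - \frac{a}{4} - \frac{Q \left(a - Q\right)^{2}}{4}$)
$\left(\frac{8383}{10524} + \frac{N{\left(87,-52 \right)}}{9415}\right) - 17664 = \left(\frac{8383}{10524} + \frac{\frac{1}{2} - -13 - \frac{87 \left(87 - -52\right)^{2}}{4}}{9415}\right) - 17664 = \left(8383 \cdot \frac{1}{10524} + \left(\frac{1}{2} + 13 - \frac{87 \left(87 + 52\right)^{2}}{4}\right) \frac{1}{9415}\right) - 17664 = \left(\frac{8383}{10524} + \left(\frac{1}{2} + 13 - \frac{87 \cdot 139^{2}}{4}\right) \frac{1}{9415}\right) - 17664 = \left(\frac{8383}{10524} + \left(\frac{1}{2} + 13 - \frac{87}{4} \cdot 19321\right) \frac{1}{9415}\right) - 17664 = \left(\frac{8383}{10524} + \left(\frac{1}{2} + 13 - \frac{1680927}{4}\right) \frac{1}{9415}\right) - 17664 = \left(\frac{8383}{10524} - \frac{1680873}{37660}\right) - 17664 = - \frac{2171725459}{49541730} - 17664 = - \frac{877276844179}{49541730}$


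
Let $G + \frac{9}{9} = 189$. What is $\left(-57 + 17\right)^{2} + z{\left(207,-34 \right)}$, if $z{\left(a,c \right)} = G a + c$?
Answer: $40482$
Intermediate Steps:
$G = 188$ ($G = -1 + 189 = 188$)
$z{\left(a,c \right)} = c + 188 a$ ($z{\left(a,c \right)} = 188 a + c = c + 188 a$)
$\left(-57 + 17\right)^{2} + z{\left(207,-34 \right)} = \left(-57 + 17\right)^{2} + \left(-34 + 188 \cdot 207\right) = \left(-40\right)^{2} + \left(-34 + 38916\right) = 1600 + 38882 = 40482$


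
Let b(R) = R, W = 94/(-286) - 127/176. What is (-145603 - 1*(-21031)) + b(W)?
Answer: -285023139/2288 ≈ -1.2457e+5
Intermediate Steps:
W = -2403/2288 (W = 94*(-1/286) - 127*1/176 = -47/143 - 127/176 = -2403/2288 ≈ -1.0503)
(-145603 - 1*(-21031)) + b(W) = (-145603 - 1*(-21031)) - 2403/2288 = (-145603 + 21031) - 2403/2288 = -124572 - 2403/2288 = -285023139/2288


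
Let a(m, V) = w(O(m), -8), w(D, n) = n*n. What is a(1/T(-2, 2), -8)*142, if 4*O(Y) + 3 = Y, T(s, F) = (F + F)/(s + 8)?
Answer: 9088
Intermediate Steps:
T(s, F) = 2*F/(8 + s) (T(s, F) = (2*F)/(8 + s) = 2*F/(8 + s))
O(Y) = -¾ + Y/4
w(D, n) = n²
a(m, V) = 64 (a(m, V) = (-8)² = 64)
a(1/T(-2, 2), -8)*142 = 64*142 = 9088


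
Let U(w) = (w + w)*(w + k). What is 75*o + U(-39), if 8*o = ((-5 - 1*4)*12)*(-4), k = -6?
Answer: 7560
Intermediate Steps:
U(w) = 2*w*(-6 + w) (U(w) = (w + w)*(w - 6) = (2*w)*(-6 + w) = 2*w*(-6 + w))
o = 54 (o = (((-5 - 1*4)*12)*(-4))/8 = (((-5 - 4)*12)*(-4))/8 = (-9*12*(-4))/8 = (-108*(-4))/8 = (1/8)*432 = 54)
75*o + U(-39) = 75*54 + 2*(-39)*(-6 - 39) = 4050 + 2*(-39)*(-45) = 4050 + 3510 = 7560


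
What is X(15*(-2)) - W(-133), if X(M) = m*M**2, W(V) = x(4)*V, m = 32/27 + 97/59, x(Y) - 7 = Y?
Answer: 709651/177 ≈ 4009.3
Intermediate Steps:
x(Y) = 7 + Y
m = 4507/1593 (m = 32*(1/27) + 97*(1/59) = 32/27 + 97/59 = 4507/1593 ≈ 2.8293)
W(V) = 11*V (W(V) = (7 + 4)*V = 11*V)
X(M) = 4507*M**2/1593
X(15*(-2)) - W(-133) = 4507*(15*(-2))**2/1593 - 11*(-133) = (4507/1593)*(-30)**2 - 1*(-1463) = (4507/1593)*900 + 1463 = 450700/177 + 1463 = 709651/177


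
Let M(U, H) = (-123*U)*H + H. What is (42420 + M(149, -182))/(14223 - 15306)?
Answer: -3377752/1083 ≈ -3118.9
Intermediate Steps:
M(U, H) = H - 123*H*U (M(U, H) = -123*H*U + H = H - 123*H*U)
(42420 + M(149, -182))/(14223 - 15306) = (42420 - 182*(1 - 123*149))/(14223 - 15306) = (42420 - 182*(1 - 18327))/(-1083) = (42420 - 182*(-18326))*(-1/1083) = (42420 + 3335332)*(-1/1083) = 3377752*(-1/1083) = -3377752/1083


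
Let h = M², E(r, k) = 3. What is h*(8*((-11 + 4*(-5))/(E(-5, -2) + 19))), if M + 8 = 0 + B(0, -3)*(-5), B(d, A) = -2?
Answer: -496/11 ≈ -45.091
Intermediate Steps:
M = 2 (M = -8 + (0 - 2*(-5)) = -8 + (0 + 10) = -8 + 10 = 2)
h = 4 (h = 2² = 4)
h*(8*((-11 + 4*(-5))/(E(-5, -2) + 19))) = 4*(8*((-11 + 4*(-5))/(3 + 19))) = 4*(8*((-11 - 20)/22)) = 4*(8*(-31*1/22)) = 4*(8*(-31/22)) = 4*(-124/11) = -496/11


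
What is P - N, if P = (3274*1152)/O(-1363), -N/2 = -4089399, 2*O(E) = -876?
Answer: -597680862/73 ≈ -8.1874e+6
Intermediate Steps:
O(E) = -438 (O(E) = (1/2)*(-876) = -438)
N = 8178798 (N = -2*(-4089399) = 8178798)
P = -628608/73 (P = (3274*1152)/(-438) = 3771648*(-1/438) = -628608/73 ≈ -8611.1)
P - N = -628608/73 - 1*8178798 = -628608/73 - 8178798 = -597680862/73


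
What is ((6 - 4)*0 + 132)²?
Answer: 17424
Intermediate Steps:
((6 - 4)*0 + 132)² = (2*0 + 132)² = (0 + 132)² = 132² = 17424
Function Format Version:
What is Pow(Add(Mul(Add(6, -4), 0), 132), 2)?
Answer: 17424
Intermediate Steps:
Pow(Add(Mul(Add(6, -4), 0), 132), 2) = Pow(Add(Mul(2, 0), 132), 2) = Pow(Add(0, 132), 2) = Pow(132, 2) = 17424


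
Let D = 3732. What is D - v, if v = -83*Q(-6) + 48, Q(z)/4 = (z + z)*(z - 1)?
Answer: 31572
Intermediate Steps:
Q(z) = 8*z*(-1 + z) (Q(z) = 4*((z + z)*(z - 1)) = 4*((2*z)*(-1 + z)) = 4*(2*z*(-1 + z)) = 8*z*(-1 + z))
v = -27840 (v = -664*(-6)*(-1 - 6) + 48 = -664*(-6)*(-7) + 48 = -83*336 + 48 = -27888 + 48 = -27840)
D - v = 3732 - 1*(-27840) = 3732 + 27840 = 31572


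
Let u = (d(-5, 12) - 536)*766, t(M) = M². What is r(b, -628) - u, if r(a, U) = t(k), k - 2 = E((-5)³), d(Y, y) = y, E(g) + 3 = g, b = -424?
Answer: 417260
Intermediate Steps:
E(g) = -3 + g
k = -126 (k = 2 + (-3 + (-5)³) = 2 + (-3 - 125) = 2 - 128 = -126)
u = -401384 (u = (12 - 536)*766 = -524*766 = -401384)
r(a, U) = 15876 (r(a, U) = (-126)² = 15876)
r(b, -628) - u = 15876 - 1*(-401384) = 15876 + 401384 = 417260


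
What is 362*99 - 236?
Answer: 35602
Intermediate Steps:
362*99 - 236 = 35838 - 236 = 35602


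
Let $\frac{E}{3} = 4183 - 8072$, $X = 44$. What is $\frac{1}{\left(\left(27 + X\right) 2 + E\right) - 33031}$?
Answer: $- \frac{1}{44556} \approx -2.2444 \cdot 10^{-5}$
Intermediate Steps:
$E = -11667$ ($E = 3 \left(4183 - 8072\right) = 3 \left(-3889\right) = -11667$)
$\frac{1}{\left(\left(27 + X\right) 2 + E\right) - 33031} = \frac{1}{\left(\left(27 + 44\right) 2 - 11667\right) - 33031} = \frac{1}{\left(71 \cdot 2 - 11667\right) - 33031} = \frac{1}{\left(142 - 11667\right) - 33031} = \frac{1}{-11525 - 33031} = \frac{1}{-44556} = - \frac{1}{44556}$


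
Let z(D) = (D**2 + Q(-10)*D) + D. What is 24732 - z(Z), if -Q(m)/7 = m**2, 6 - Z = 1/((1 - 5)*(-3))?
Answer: 4151915/144 ≈ 28833.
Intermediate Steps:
Z = 71/12 (Z = 6 - 1/((1 - 5)*(-3)) = 6 - 1/((-4*(-3))) = 6 - 1/12 = 71/12 ≈ 5.9167)
Q(m) = -7*m**2
z(D) = D**2 - 699*D (z(D) = (D**2 + (-7*(-10)**2)*D) + D = (D**2 + (-7*100)*D) + D = (D**2 - 700*D) + D = D**2 - 699*D)
24732 - z(Z) = 24732 - 71*(-699 + 71/12)/12 = 24732 - 71*(-8317)/(12*12) = 24732 - 1*(-590507/144) = 24732 + 590507/144 = 4151915/144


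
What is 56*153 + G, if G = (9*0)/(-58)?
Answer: 8568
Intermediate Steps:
G = 0 (G = 0*(-1/58) = 0)
56*153 + G = 56*153 + 0 = 8568 + 0 = 8568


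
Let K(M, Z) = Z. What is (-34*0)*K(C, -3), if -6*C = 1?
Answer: 0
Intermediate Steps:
C = -⅙ (C = -⅙*1 = -⅙ ≈ -0.16667)
(-34*0)*K(C, -3) = -34*0*(-3) = 0*(-3) = 0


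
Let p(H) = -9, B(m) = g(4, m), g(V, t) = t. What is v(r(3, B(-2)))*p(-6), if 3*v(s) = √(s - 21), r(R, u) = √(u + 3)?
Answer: -6*I*√5 ≈ -13.416*I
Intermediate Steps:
B(m) = m
r(R, u) = √(3 + u)
v(s) = √(-21 + s)/3 (v(s) = √(s - 21)/3 = √(-21 + s)/3)
v(r(3, B(-2)))*p(-6) = (√(-21 + √(3 - 2))/3)*(-9) = (√(-21 + √1)/3)*(-9) = (√(-21 + 1)/3)*(-9) = (√(-20)/3)*(-9) = ((2*I*√5)/3)*(-9) = (2*I*√5/3)*(-9) = -6*I*√5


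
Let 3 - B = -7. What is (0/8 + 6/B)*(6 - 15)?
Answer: -27/5 ≈ -5.4000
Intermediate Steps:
B = 10 (B = 3 - 1*(-7) = 3 + 7 = 10)
(0/8 + 6/B)*(6 - 15) = (0/8 + 6/10)*(6 - 15) = (0*(⅛) + 6*(⅒))*(-9) = (0 + ⅗)*(-9) = (⅗)*(-9) = -27/5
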